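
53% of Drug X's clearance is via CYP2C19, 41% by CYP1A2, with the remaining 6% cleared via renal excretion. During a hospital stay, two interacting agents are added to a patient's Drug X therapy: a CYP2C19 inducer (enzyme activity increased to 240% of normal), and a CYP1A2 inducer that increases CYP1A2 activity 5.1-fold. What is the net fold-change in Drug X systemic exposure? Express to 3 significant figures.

0.292

The CYP2C19 pathway (53% of clearance) is boosted to 2.4× activity: 0.53 × 2.4 = 1.272.
The CYP1A2 pathway (41% of clearance) increases to 5.1× activity: 0.41 × 5.1 = 2.091.
Non-CYP routes (6%) are unchanged.
CL_new/CL_old = 1.272 + 2.091 + 0.06 = 3.423.
Because systemic exposure varies inversely with clearance, the combined effect is 1 / 3.423 = 0.292.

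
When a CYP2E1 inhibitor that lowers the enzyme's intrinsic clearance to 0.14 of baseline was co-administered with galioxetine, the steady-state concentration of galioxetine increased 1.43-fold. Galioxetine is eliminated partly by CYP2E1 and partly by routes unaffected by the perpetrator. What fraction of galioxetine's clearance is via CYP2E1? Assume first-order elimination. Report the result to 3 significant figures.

0.350

CL'/CL = 1 / 1.43 = 0.6993
0.14·fm + (1 − fm) = 0.6993
fm = (0.6993 − 1) / (0.14 − 1) = 0.350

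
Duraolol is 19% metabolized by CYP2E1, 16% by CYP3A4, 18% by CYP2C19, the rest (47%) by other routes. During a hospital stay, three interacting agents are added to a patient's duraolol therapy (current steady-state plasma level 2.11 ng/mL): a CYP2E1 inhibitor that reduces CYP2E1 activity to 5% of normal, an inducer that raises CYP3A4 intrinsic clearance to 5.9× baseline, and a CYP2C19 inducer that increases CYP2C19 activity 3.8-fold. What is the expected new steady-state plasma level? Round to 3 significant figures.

The CYP2E1 pathway (19% of clearance) falls to 0.05× activity: 0.19 × 0.05 = 0.0095.
The CYP3A4 pathway (16% of clearance) rises to 5.9× activity: 0.16 × 5.9 = 0.944.
The CYP2C19 pathway (18% of clearance) is boosted to 3.8× activity: 0.18 × 3.8 = 0.684.
Non-CYP routes (47%) are unchanged.
CL_new/CL_old = 0.0095 + 0.944 + 0.684 + 0.47 = 2.1075.
New steady-state plasma level = 2.11 / 2.1075 = 1.00 ng/mL (concentration scales inversely with clearance).

1.00 ng/mL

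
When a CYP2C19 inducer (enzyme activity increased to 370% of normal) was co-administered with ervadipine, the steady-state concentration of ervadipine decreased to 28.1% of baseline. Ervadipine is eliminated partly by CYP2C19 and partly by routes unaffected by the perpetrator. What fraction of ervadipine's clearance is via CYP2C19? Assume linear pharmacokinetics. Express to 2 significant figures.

0.95

Let fm be the CYP2C19 fraction. New clearance relative to baseline = fm × 3.7 + (1 − fm).
Steady-state concentration ratio = 1 / (new CL fraction), so new CL fraction = 1 / 0.281 = 3.559.
fm × 3.7 + 1 − fm = 3.559  ⇒  fm × (3.7 − 1) = 2.559  ⇒  fm = 0.95.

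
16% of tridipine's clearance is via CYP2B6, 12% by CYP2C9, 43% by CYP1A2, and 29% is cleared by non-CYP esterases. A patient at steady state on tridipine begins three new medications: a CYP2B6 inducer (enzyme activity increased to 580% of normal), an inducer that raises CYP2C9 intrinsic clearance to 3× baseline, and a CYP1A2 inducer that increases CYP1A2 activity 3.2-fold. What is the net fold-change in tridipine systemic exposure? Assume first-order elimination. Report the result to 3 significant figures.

The CYP2B6 pathway (16% of clearance) increases to 5.8× activity: 0.16 × 5.8 = 0.928.
The CYP2C9 pathway (12% of clearance) increases to 3× activity: 0.12 × 3 = 0.36.
The CYP1A2 pathway (43% of clearance) increases to 3.2× activity: 0.43 × 3.2 = 1.376.
Non-CYP routes (29%) are unchanged.
CL_new/CL_old = 0.928 + 0.36 + 1.376 + 0.29 = 2.954.
Systemic exposure ∝ 1/CL: fold-change = 1 / 2.954 = 0.339.

0.339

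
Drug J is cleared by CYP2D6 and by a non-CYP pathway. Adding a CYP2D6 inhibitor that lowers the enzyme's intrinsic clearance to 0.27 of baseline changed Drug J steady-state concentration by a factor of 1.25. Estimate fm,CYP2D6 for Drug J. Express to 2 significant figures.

Write x for the fraction cleared via CYP2D6. The observed steady-state concentration change means clearance fell to 1/1.25 = 0.8 of baseline.
Only the CYP2D6 route changed, so 0.8 = x·0.27 + (1 − x), giving x = 0.27.

0.27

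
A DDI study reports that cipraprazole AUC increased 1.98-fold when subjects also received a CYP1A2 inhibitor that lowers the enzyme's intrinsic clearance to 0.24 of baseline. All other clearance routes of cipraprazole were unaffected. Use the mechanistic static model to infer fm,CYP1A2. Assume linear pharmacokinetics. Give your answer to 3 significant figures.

0.651

Let fm be the CYP1A2 fraction. New clearance relative to baseline = fm × 0.24 + (1 − fm).
AUC ratio = 1 / (new CL fraction), so new CL fraction = 1 / 1.98 = 0.5051.
fm × 0.24 + 1 − fm = 0.5051  ⇒  fm × (0.24 − 1) = −0.4949  ⇒  fm = 0.651.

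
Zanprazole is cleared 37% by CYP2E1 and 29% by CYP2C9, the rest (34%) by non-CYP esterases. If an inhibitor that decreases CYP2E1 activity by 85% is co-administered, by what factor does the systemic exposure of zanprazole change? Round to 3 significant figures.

The CYP2E1 pathway (37% of clearance) is reduced to 0.15× activity: 0.37 × 0.15 = 0.0555.
CYP2C9 (29%) and the residual 34% are unaffected.
New clearance relative to baseline: 0.0555 + 0.29 + 0.34 = 0.6855.
Systemic exposure ratio = CL_old/CL_new = 1 / 0.6855 = 1.46.

1.46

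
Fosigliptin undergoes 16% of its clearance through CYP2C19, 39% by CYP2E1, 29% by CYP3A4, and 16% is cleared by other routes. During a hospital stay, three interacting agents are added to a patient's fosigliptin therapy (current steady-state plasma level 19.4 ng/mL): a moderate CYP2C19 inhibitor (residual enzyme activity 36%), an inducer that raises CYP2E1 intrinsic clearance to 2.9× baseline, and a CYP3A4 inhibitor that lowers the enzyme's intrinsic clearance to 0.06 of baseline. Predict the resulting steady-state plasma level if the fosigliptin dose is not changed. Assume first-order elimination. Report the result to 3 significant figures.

14.2 ng/mL

The CYP2C19 pathway (16% of clearance) is reduced to 0.36× activity: 0.16 × 0.36 = 0.0576.
The CYP2E1 pathway (39% of clearance) is boosted to 2.9× activity: 0.39 × 2.9 = 1.131.
The CYP3A4 pathway (29% of clearance) falls to 0.06× activity: 0.29 × 0.06 = 0.0174.
The remaining 16% of clearance is unaffected.
New clearance relative to baseline: 0.0576 + 1.131 + 0.0174 + 0.16 = 1.366.
Steady-state plasma level ∝ 1/CL: new value = 19.4 / 1.366 = 14.2 ng/mL.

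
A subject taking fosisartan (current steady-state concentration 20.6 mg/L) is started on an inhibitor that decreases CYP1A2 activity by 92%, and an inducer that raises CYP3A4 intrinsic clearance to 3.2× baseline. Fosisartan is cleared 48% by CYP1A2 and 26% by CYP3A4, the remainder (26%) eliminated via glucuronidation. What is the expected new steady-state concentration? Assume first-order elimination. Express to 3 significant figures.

The CYP1A2 pathway (48% of clearance) falls to 0.08× activity: 0.48 × 0.08 = 0.0384.
The CYP3A4 pathway (26% of clearance) rises to 3.2× activity: 0.26 × 3.2 = 0.832.
The remaining 26% of clearance is unaffected.
Relative clearance = 0.0384 + 0.832 + 0.26 = 1.1304.
New steady-state concentration = 20.6 / 1.1304 = 18.2 mg/L (concentration scales inversely with clearance).

18.2 mg/L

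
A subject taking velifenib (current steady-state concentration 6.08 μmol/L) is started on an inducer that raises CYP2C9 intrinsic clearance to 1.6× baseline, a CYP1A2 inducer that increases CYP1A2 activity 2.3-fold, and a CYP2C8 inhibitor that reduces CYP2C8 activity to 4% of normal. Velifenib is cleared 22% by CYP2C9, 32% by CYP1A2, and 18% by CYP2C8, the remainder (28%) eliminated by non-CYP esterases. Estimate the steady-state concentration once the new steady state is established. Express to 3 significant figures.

CYP2C9: 0.22 × 1.6 = 0.352
CYP1A2: 0.32 × 2.3 = 0.736
CYP2C8: 0.18 × 0.04 = 0.0072
Other: 0.28 (unchanged)
New clearance relative to baseline: 0.352 + 0.736 + 0.0072 + 0.28 = 1.3752.
Dividing the baseline by the relative clearance: 6.08 / 1.3752 = 4.42 μmol/L.

4.42 μmol/L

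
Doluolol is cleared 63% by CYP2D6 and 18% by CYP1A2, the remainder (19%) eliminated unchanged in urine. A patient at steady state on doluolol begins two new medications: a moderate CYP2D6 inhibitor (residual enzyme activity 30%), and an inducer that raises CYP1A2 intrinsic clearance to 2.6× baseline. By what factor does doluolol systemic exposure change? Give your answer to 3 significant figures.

1.18

CYP2D6: 0.63 × 0.3 = 0.189
CYP1A2: 0.18 × 2.6 = 0.468
Other: 0.19 (unchanged)
CL_new/CL_old = 0.189 + 0.468 + 0.19 = 0.847.
Net systemic exposure ratio = 1 / 0.847 = 1.18.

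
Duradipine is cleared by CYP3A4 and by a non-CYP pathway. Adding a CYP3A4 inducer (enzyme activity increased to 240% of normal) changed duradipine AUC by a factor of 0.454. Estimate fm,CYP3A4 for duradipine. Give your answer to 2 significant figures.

0.86

Let x = fm,CYP3A4. Because AUC ∝ 1/CL, relative clearance rose to 1/0.454 = 2.203.
Only the CYP3A4 route changed, so 2.203 = x·2.4 + (1 − x), giving x = 0.86.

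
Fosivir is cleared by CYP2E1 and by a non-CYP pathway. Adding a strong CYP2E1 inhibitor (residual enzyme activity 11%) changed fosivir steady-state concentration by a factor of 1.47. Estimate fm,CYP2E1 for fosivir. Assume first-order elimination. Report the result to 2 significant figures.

0.36

CL'/CL = 1 / 1.47 = 0.6803
0.11·fm + (1 − fm) = 0.6803
fm = (0.6803 − 1) / (0.11 − 1) = 0.36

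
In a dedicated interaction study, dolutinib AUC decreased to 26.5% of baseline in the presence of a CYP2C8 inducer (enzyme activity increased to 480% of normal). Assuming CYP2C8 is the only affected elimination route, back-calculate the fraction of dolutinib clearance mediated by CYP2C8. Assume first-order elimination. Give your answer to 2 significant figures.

0.73

Let x = fm,CYP2C8. Because AUC ∝ 1/CL, relative clearance rose to 1/0.265 = 3.774.
Setting x·4.8 + (1 − x) = 3.774 and solving: x = (3.774 − 1)/(4.8 − 1) = 0.73.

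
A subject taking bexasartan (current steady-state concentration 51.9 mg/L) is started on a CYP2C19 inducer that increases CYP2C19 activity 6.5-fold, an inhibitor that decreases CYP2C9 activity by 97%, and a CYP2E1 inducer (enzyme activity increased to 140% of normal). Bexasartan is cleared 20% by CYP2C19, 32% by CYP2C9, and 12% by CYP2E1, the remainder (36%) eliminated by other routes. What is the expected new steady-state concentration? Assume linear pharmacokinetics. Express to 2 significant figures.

28 mg/L

The CYP2C19 pathway (20% of clearance) increases to 6.5× activity: 0.2 × 6.5 = 1.3.
The CYP2C9 pathway (32% of clearance) falls to 0.03× activity: 0.32 × 0.03 = 0.0096.
The CYP2E1 pathway (12% of clearance) is boosted to 1.4× activity: 0.12 × 1.4 = 0.168.
Non-CYP routes (36%) are unchanged.
CL_new/CL_old = 1.3 + 0.0096 + 0.168 + 0.36 = 1.8376.
Steady-state concentration ∝ 1/CL: new value = 51.9 / 1.8376 = 28 mg/L.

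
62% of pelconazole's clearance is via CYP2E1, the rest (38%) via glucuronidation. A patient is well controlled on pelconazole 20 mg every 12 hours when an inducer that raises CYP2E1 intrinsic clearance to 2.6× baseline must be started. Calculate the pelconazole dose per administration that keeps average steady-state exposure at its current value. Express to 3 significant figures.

39.8 mg

CYP2E1: 0.62 × 2.6 = 1.612
Other: 0.38 (unchanged)
New clearance relative to baseline: 1.612 + 0.38 = 1.992.
Css,avg = (dose rate)/CL, so holding Css fixed requires dose ∝ CL: 20 × 1.992 = 39.8 mg.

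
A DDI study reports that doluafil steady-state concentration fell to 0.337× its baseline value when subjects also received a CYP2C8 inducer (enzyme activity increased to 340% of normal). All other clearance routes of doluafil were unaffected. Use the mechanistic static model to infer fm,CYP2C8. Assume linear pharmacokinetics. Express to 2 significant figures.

0.82

CL'/CL = 1 / 0.337 = 2.967
3.4·fm + (1 − fm) = 2.967
fm = (2.967 − 1) / (3.4 − 1) = 0.82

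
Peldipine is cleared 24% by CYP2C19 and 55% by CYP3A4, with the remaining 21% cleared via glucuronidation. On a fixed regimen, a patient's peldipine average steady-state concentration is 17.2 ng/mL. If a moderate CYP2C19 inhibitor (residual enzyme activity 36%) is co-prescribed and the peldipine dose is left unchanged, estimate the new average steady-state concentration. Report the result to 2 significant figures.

The CYP2C19 pathway (24% of clearance) is reduced to 0.36× activity: 0.24 × 0.36 = 0.0864.
CYP3A4 (55%) and the residual 21% are unaffected.
Relative clearance = 0.0864 + 0.55 + 0.21 = 0.8464.
With dosing unchanged, average steady-state concentration scales as 1/CL: 17.2 / 0.8464 = 20 ng/mL.

20 ng/mL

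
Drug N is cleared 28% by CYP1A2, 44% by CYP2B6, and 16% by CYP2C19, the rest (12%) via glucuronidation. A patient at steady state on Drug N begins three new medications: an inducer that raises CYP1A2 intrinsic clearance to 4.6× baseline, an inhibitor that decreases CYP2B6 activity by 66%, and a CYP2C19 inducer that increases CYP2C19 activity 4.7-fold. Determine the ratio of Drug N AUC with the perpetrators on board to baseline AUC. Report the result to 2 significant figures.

0.43

The CYP1A2 pathway (28% of clearance) rises to 4.6× activity: 0.28 × 4.6 = 1.288.
The CYP2B6 pathway (44% of clearance) drops to 0.34× activity: 0.44 × 0.34 = 0.1496.
The CYP2C19 pathway (16% of clearance) increases to 4.7× activity: 0.16 × 4.7 = 0.752.
Non-CYP routes (12%) are unchanged.
Relative clearance = 1.288 + 0.1496 + 0.752 + 0.12 = 2.3096.
Because AUC varies inversely with clearance, the combined effect is 1 / 2.3096 = 0.43.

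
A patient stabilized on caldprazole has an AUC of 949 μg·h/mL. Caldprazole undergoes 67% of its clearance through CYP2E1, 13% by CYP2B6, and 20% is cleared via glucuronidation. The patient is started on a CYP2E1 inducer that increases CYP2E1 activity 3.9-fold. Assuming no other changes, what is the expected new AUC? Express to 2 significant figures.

The CYP2E1 pathway (67% of clearance) is boosted to 3.9× activity: 0.67 × 3.9 = 2.613.
CYP2B6 (13%) and the residual 20% are unaffected.
New clearance relative to baseline: 2.613 + 0.13 + 0.2 = 2.943.
AUC ∝ 1/CL, so new value = 949 / 2.943 = 3.2 × 10² μg·h/mL.

3.2 × 10² μg·h/mL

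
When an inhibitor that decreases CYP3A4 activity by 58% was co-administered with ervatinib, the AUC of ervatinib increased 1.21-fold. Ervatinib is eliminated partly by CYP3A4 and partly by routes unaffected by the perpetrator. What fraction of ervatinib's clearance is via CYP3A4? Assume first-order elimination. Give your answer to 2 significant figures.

0.30

CL'/CL = 1 / 1.21 = 0.8264
0.42·fm + (1 − fm) = 0.8264
fm = (0.8264 − 1) / (0.42 − 1) = 0.30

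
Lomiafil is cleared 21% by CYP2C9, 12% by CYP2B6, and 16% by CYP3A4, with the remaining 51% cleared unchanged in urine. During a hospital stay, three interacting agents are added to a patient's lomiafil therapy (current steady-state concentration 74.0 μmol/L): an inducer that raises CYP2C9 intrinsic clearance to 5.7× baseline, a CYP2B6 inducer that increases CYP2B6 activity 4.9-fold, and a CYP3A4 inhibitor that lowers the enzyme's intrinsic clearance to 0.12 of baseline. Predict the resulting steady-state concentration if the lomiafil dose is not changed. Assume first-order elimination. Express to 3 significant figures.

32.0 μmol/L

CYP2C9: 0.21 × 5.7 = 1.197
CYP2B6: 0.12 × 4.9 = 0.588
CYP3A4: 0.16 × 0.12 = 0.0192
Other: 0.51 (unchanged)
Relative clearance = 1.197 + 0.588 + 0.0192 + 0.51 = 2.3142.
Dividing the baseline by the relative clearance: 74.0 / 2.3142 = 32.0 μmol/L.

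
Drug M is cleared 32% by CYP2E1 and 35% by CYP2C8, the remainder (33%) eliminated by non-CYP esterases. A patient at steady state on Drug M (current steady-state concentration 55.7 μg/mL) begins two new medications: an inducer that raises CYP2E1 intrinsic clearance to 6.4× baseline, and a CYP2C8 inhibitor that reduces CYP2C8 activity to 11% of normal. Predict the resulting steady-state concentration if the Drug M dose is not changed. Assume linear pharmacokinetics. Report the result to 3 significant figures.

The CYP2E1 pathway (32% of clearance) is boosted to 6.4× activity: 0.32 × 6.4 = 2.048.
The CYP2C8 pathway (35% of clearance) falls to 0.11× activity: 0.35 × 0.11 = 0.0385.
The remaining 33% of clearance is unaffected.
New clearance relative to baseline: 2.048 + 0.0385 + 0.33 = 2.4165.
Dividing the baseline by the relative clearance: 55.7 / 2.4165 = 23.0 μg/mL.

23.0 μg/mL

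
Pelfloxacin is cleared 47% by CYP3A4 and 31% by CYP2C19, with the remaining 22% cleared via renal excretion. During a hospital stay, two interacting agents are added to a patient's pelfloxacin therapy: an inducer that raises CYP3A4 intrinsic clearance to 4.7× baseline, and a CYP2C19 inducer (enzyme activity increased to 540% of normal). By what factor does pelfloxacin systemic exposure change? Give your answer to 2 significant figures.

0.24

CYP3A4: 0.47 × 4.7 = 2.209
CYP2C19: 0.31 × 5.4 = 1.674
Other: 0.22 (unchanged)
Relative clearance = 2.209 + 1.674 + 0.22 = 4.103.
Because systemic exposure varies inversely with clearance, the combined effect is 1 / 4.103 = 0.24.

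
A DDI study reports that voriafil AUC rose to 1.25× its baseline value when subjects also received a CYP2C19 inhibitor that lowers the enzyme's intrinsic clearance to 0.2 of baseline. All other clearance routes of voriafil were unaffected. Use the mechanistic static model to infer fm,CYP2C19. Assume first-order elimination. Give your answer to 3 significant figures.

0.250

Let fm be the CYP2C19 fraction. New clearance relative to baseline = fm × 0.2 + (1 − fm).
AUC ratio = 1 / (new CL fraction), so new CL fraction = 1 / 1.25 = 0.8.
fm × 0.2 + 1 − fm = 0.8  ⇒  fm × (0.2 − 1) = −0.2  ⇒  fm = 0.250.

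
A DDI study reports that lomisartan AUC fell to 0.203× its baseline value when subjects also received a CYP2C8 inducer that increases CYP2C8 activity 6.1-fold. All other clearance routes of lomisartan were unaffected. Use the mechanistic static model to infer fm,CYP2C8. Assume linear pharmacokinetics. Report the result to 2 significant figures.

0.77

Call the CYP2C8 fraction fm. After the interaction, CL_new/CL_old = fm × 6.1 + (1 − fm).
AUC ratio = 1 / (new CL fraction), so new CL fraction = 1 / 0.203 = 4.926.
fm × 6.1 + 1 − fm = 4.926  ⇒  fm × (6.1 − 1) = 3.926  ⇒  fm = 0.77.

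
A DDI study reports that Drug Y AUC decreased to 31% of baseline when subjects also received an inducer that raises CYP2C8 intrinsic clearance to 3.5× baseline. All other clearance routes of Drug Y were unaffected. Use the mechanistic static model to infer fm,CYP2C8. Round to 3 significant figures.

0.890

CL'/CL = 1 / 0.310 = 3.226
3.5·fm + (1 − fm) = 3.226
fm = (3.226 − 1) / (3.5 − 1) = 0.890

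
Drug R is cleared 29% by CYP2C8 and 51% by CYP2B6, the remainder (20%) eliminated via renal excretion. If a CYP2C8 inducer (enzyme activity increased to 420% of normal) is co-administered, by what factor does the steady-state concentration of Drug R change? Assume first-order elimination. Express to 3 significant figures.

The CYP2C8 pathway (29% of clearance) is boosted to 4.2× activity: 0.29 × 4.2 = 1.218.
CYP2B6 (51%) and the residual 20% are unaffected.
New clearance relative to baseline: 1.218 + 0.51 + 0.2 = 1.928.
Steady-state concentration is inversely proportional to clearance, so the fold-change is 1 / 1.928 = 0.519.

0.519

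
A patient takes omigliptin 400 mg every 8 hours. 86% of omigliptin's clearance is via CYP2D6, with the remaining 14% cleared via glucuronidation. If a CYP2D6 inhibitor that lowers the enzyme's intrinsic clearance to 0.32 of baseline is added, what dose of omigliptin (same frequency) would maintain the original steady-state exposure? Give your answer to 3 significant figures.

The CYP2D6 pathway (86% of clearance) drops to 0.32× activity: 0.86 × 0.32 = 0.2752.
The remaining 14% of clearance is unaffected.
CL_new/CL_old = 0.2752 + 0.14 = 0.4152.
Exposure is unchanged when dose changes in proportion to clearance. New dose = 400 mg × 0.4152 = 166 mg.

166 mg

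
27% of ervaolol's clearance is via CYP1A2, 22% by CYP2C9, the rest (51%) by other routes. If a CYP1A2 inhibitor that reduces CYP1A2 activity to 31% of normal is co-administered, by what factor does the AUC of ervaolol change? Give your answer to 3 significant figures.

The CYP1A2 pathway (27% of clearance) is reduced to 0.31× activity: 0.27 × 0.31 = 0.0837.
CYP2C9 (22%) and the residual 51% are unaffected.
Relative clearance = 0.0837 + 0.22 + 0.51 = 0.8137.
Since AUC ∝ 1/CL, the ratio is 1 / 0.8137 = 1.23.

1.23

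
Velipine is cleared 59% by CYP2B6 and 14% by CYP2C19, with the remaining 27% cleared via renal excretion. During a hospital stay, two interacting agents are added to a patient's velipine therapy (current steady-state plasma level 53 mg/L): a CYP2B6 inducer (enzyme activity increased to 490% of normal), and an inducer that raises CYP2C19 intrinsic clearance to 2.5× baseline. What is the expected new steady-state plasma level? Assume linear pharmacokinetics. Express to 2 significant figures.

15 mg/L

The CYP2B6 pathway (59% of clearance) increases to 4.9× activity: 0.59 × 4.9 = 2.891.
The CYP2C19 pathway (14% of clearance) is boosted to 2.5× activity: 0.14 × 2.5 = 0.35.
Non-CYP routes (27%) are unchanged.
Relative clearance = 2.891 + 0.35 + 0.27 = 3.511.
Dividing the baseline by the relative clearance: 53 / 3.511 = 15 mg/L.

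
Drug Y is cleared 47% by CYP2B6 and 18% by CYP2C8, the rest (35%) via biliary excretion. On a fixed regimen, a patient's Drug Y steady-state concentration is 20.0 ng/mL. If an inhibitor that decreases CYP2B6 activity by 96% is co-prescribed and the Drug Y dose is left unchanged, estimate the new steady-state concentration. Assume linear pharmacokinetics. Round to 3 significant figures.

36.4 ng/mL

The CYP2B6 pathway (47% of clearance) drops to 0.04× activity: 0.47 × 0.04 = 0.0188.
CYP2C8 (18%) and the residual 35% are unaffected.
New clearance relative to baseline: 0.0188 + 0.18 + 0.35 = 0.5488.
New steady-state concentration = baseline ÷ relative clearance = 20.0 / 0.5488 = 36.4 ng/mL.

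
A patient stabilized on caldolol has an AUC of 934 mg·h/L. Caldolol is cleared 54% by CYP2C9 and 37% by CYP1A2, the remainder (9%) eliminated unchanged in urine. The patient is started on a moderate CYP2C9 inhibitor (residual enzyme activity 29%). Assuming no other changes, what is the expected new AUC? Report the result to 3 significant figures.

1.51 × 10³ mg·h/L

CYP2C9: 0.54 × 0.29 = 0.1566
CYP1A2: 0.37 (unchanged)
Other: 0.09 (unchanged)
CL_new/CL_old = 0.1566 + 0.37 + 0.09 = 0.6166.
With dosing unchanged, AUC scales as 1/CL: 934 / 0.6166 = 1.51 × 10³ mg·h/L.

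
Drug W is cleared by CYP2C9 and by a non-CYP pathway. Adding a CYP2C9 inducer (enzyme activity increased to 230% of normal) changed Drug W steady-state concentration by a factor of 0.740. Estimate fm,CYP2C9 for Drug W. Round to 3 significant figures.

0.270

Let fm be the CYP2C9 fraction. New clearance relative to baseline = fm × 2.3 + (1 − fm).
Steady-state concentration ratio = 1 / (new CL fraction), so new CL fraction = 1 / 0.740 = 1.351.
fm × 2.3 + 1 − fm = 1.351  ⇒  fm × (2.3 − 1) = 0.3514  ⇒  fm = 0.270.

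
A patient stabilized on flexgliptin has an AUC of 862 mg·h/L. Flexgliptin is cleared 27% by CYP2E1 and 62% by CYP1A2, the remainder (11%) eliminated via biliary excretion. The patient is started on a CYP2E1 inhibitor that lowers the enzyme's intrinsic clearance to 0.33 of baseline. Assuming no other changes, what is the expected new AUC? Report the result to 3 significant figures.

The CYP2E1 pathway (27% of clearance) falls to 0.33× activity: 0.27 × 0.33 = 0.0891.
CYP1A2 (62%) and the residual 11% are unaffected.
Relative clearance = 0.0891 + 0.62 + 0.11 = 0.8191.
New AUC = baseline ÷ relative clearance = 862 / 0.8191 = 1.05 × 10³ mg·h/L.

1.05 × 10³ mg·h/L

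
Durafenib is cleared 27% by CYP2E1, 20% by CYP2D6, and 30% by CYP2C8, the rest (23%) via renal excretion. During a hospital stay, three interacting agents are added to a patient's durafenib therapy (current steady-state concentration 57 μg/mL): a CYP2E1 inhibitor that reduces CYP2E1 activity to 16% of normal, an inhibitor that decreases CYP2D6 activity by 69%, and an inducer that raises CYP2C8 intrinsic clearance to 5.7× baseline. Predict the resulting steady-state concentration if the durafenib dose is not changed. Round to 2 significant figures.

The CYP2E1 pathway (27% of clearance) falls to 0.16× activity: 0.27 × 0.16 = 0.0432.
The CYP2D6 pathway (20% of clearance) falls to 0.31× activity: 0.2 × 0.31 = 0.062.
The CYP2C8 pathway (30% of clearance) rises to 5.7× activity: 0.3 × 5.7 = 1.71.
Non-CYP routes (23%) are unchanged.
CL_new/CL_old = 0.0432 + 0.062 + 1.71 + 0.23 = 2.0452.
Steady-state concentration ∝ 1/CL: new value = 57 / 2.0452 = 28 μg/mL.

28 μg/mL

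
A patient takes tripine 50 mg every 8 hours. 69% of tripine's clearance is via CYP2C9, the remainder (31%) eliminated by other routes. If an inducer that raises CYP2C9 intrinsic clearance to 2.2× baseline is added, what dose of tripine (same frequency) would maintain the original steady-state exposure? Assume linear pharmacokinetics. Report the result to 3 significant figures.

The CYP2C9 pathway (69% of clearance) is boosted to 2.2× activity: 0.69 × 2.2 = 1.518.
The remaining 31% of clearance is unaffected.
New clearance relative to baseline: 1.518 + 0.31 = 1.828.
To maintain the same steady-state level, dose must scale with clearance: new dose = 50 × 1.828 = 91.4 mg.

91.4 mg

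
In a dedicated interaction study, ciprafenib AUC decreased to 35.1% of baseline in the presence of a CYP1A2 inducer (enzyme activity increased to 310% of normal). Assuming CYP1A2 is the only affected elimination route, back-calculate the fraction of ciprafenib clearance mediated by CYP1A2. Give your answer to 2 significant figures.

0.88

Let x = fm,CYP1A2. Because AUC ∝ 1/CL, relative clearance rose to 1/0.351 = 2.849.
Only the CYP1A2 route changed, so 2.849 = x·3.1 + (1 − x), giving x = 0.88.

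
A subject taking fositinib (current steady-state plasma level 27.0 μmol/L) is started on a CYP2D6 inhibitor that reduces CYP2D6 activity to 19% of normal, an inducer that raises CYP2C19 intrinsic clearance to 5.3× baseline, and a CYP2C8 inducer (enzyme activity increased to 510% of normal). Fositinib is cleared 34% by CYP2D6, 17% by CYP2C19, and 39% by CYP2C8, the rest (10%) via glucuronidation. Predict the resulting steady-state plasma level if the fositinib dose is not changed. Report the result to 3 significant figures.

The CYP2D6 pathway (34% of clearance) falls to 0.19× activity: 0.34 × 0.19 = 0.0646.
The CYP2C19 pathway (17% of clearance) rises to 5.3× activity: 0.17 × 5.3 = 0.901.
The CYP2C8 pathway (39% of clearance) rises to 5.1× activity: 0.39 × 5.1 = 1.989.
Non-CYP routes (10%) are unchanged.
CL_new/CL_old = 0.0646 + 0.901 + 1.989 + 0.1 = 3.0546.
Dividing the baseline by the relative clearance: 27.0 / 3.0546 = 8.84 μmol/L.

8.84 μmol/L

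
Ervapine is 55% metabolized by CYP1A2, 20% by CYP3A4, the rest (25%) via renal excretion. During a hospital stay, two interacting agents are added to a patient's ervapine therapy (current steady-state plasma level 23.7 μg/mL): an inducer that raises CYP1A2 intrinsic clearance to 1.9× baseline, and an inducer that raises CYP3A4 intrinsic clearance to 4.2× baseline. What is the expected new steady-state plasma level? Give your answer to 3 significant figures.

The CYP1A2 pathway (55% of clearance) increases to 1.9× activity: 0.55 × 1.9 = 1.045.
The CYP3A4 pathway (20% of clearance) increases to 4.2× activity: 0.2 × 4.2 = 0.84.
The remaining 25% of clearance is unaffected.
New clearance relative to baseline: 1.045 + 0.84 + 0.25 = 2.135.
New steady-state plasma level = 23.7 / 2.135 = 11.1 μg/mL (concentration scales inversely with clearance).

11.1 μg/mL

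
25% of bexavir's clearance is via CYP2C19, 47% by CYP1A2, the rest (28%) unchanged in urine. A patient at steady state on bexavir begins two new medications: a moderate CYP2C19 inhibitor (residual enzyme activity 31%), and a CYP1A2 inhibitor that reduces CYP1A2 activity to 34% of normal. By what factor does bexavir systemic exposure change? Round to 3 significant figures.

1.93

The CYP2C19 pathway (25% of clearance) falls to 0.31× activity: 0.25 × 0.31 = 0.0775.
The CYP1A2 pathway (47% of clearance) drops to 0.34× activity: 0.47 × 0.34 = 0.1598.
The remaining 28% of clearance is unaffected.
CL_new/CL_old = 0.0775 + 0.1598 + 0.28 = 0.5173.
Because systemic exposure varies inversely with clearance, the combined effect is 1 / 0.5173 = 1.93.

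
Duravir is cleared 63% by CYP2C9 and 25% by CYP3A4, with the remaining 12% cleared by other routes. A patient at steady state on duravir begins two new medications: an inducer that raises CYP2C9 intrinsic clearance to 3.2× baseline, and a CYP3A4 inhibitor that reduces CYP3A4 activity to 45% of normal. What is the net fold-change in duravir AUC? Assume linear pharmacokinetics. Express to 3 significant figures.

0.445

CYP2C9: 0.63 × 3.2 = 2.016
CYP3A4: 0.25 × 0.45 = 0.1125
Other: 0.12 (unchanged)
CL_new/CL_old = 2.016 + 0.1125 + 0.12 = 2.2485.
Net AUC ratio = 1 / 2.2485 = 0.445.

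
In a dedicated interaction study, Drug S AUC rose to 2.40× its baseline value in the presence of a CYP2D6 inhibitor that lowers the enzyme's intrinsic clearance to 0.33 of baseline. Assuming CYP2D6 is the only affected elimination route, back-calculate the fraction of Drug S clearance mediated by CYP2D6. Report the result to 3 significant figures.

0.871

Let fm be the CYP2D6 fraction. New clearance relative to baseline = fm × 0.33 + (1 − fm).
AUC ratio = 1 / (new CL fraction), so new CL fraction = 1 / 2.40 = 0.4167.
fm × 0.33 + 1 − fm = 0.4167  ⇒  fm × (0.33 − 1) = −0.5833  ⇒  fm = 0.871.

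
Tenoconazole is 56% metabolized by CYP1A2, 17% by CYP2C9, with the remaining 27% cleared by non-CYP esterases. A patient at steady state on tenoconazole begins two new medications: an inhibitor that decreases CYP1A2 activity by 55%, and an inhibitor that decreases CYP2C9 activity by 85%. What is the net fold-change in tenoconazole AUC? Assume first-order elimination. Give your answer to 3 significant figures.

1.83

CYP1A2: 0.56 × 0.45 = 0.252
CYP2C9: 0.17 × 0.15 = 0.0255
Other: 0.27 (unchanged)
New clearance relative to baseline: 0.252 + 0.0255 + 0.27 = 0.5475.
Net AUC ratio = 1 / 0.5475 = 1.83.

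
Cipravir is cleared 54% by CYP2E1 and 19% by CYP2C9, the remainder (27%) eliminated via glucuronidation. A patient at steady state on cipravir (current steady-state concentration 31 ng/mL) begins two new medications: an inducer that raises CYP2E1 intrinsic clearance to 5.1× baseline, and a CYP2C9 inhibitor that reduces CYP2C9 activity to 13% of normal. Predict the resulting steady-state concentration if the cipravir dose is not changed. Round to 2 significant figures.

The CYP2E1 pathway (54% of clearance) rises to 5.1× activity: 0.54 × 5.1 = 2.754.
The CYP2C9 pathway (19% of clearance) drops to 0.13× activity: 0.19 × 0.13 = 0.0247.
The remaining 27% of clearance is unaffected.
New clearance relative to baseline: 2.754 + 0.0247 + 0.27 = 3.0487.
New steady-state concentration = 31 / 3.0487 = 10 ng/mL (concentration scales inversely with clearance).

10 ng/mL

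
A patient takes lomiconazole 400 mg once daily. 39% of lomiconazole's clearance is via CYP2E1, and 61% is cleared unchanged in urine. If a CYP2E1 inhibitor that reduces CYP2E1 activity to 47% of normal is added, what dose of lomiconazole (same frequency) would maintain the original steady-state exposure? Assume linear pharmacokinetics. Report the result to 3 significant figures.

317 mg

CYP2E1: 0.39 × 0.47 = 0.1833
Other: 0.61 (unchanged)
Relative clearance = 0.1833 + 0.61 = 0.7933.
To maintain the same steady-state level, dose must scale with clearance: new dose = 400 × 0.7933 = 317 mg.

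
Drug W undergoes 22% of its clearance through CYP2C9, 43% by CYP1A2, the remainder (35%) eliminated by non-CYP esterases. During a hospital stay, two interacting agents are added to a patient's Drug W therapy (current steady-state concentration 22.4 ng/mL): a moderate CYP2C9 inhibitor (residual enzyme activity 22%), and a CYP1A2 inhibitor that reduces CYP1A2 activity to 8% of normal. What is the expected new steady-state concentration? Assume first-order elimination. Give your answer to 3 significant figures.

CYP2C9: 0.22 × 0.22 = 0.0484
CYP1A2: 0.43 × 0.08 = 0.0344
Other: 0.35 (unchanged)
CL_new/CL_old = 0.0484 + 0.0344 + 0.35 = 0.4328.
New steady-state concentration = 22.4 / 0.4328 = 51.8 ng/mL (concentration scales inversely with clearance).

51.8 ng/mL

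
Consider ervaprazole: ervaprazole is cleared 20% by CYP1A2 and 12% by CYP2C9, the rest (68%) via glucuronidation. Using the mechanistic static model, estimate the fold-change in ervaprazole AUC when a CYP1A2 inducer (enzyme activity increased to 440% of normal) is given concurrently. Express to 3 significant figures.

CYP1A2: 0.2 × 4.4 = 0.88
CYP2C9: 0.12 (unchanged)
Other: 0.68 (unchanged)
CL_new/CL_old = 0.88 + 0.12 + 0.68 = 1.68.
AUC ratio = CL_old/CL_new = 1 / 1.68 = 0.595.

0.595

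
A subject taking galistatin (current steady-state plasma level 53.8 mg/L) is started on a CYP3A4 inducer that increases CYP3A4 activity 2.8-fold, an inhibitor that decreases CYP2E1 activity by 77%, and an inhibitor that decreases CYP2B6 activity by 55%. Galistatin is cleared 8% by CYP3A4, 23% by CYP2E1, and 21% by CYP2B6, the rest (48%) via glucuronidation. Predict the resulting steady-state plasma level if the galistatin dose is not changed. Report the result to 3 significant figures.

63.2 mg/L

The CYP3A4 pathway (8% of clearance) increases to 2.8× activity: 0.08 × 2.8 = 0.224.
The CYP2E1 pathway (23% of clearance) is reduced to 0.23× activity: 0.23 × 0.23 = 0.0529.
The CYP2B6 pathway (21% of clearance) falls to 0.45× activity: 0.21 × 0.45 = 0.0945.
The remaining 48% of clearance is unaffected.
New clearance relative to baseline: 0.224 + 0.0529 + 0.0945 + 0.48 = 0.8514.
Dividing the baseline by the relative clearance: 53.8 / 0.8514 = 63.2 mg/L.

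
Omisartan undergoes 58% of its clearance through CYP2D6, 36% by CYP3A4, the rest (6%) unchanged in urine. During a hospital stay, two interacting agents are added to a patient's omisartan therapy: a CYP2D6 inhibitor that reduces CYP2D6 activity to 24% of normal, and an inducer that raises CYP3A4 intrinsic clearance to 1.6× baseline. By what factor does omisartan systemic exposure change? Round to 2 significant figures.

The CYP2D6 pathway (58% of clearance) falls to 0.24× activity: 0.58 × 0.24 = 0.1392.
The CYP3A4 pathway (36% of clearance) increases to 1.6× activity: 0.36 × 1.6 = 0.576.
Non-CYP routes (6%) are unchanged.
Relative clearance = 0.1392 + 0.576 + 0.06 = 0.7752.
Because systemic exposure varies inversely with clearance, the combined effect is 1 / 0.7752 = 1.3.

1.3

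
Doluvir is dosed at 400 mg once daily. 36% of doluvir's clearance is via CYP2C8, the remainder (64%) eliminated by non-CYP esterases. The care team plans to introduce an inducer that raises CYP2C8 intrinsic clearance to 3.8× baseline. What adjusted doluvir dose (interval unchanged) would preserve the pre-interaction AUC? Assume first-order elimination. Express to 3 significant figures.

The CYP2C8 pathway (36% of clearance) rises to 3.8× activity: 0.36 × 3.8 = 1.368.
The remaining 64% of clearance is unaffected.
New clearance relative to baseline: 1.368 + 0.64 = 2.008.
Exposure is unchanged when dose changes in proportion to clearance. New dose = 400 mg × 2.008 = 803 mg.

803 mg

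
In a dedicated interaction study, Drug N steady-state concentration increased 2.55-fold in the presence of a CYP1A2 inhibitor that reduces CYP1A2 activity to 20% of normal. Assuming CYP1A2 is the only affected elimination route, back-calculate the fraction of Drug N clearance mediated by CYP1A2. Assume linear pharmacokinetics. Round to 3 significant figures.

Call the CYP1A2 fraction fm. After the interaction, CL_new/CL_old = fm × 0.2 + (1 − fm).
Steady-state concentration ratio = 1 / (new CL fraction), so new CL fraction = 1 / 2.55 = 0.3922.
fm × 0.2 + 1 − fm = 0.3922  ⇒  fm × (0.2 − 1) = −0.6078  ⇒  fm = 0.760.

0.760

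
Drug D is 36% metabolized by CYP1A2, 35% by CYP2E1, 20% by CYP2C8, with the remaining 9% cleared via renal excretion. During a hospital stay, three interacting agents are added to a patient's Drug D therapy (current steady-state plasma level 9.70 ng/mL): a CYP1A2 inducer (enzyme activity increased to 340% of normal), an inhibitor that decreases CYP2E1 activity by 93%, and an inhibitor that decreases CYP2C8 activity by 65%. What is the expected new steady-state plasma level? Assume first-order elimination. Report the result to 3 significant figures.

6.89 ng/mL

The CYP1A2 pathway (36% of clearance) increases to 3.4× activity: 0.36 × 3.4 = 1.224.
The CYP2E1 pathway (35% of clearance) falls to 0.07× activity: 0.35 × 0.07 = 0.0245.
The CYP2C8 pathway (20% of clearance) drops to 0.35× activity: 0.2 × 0.35 = 0.07.
The remaining 9% of clearance is unaffected.
New clearance relative to baseline: 1.224 + 0.0245 + 0.07 + 0.09 = 1.4085.
New steady-state plasma level = 9.70 / 1.4085 = 6.89 ng/mL (concentration scales inversely with clearance).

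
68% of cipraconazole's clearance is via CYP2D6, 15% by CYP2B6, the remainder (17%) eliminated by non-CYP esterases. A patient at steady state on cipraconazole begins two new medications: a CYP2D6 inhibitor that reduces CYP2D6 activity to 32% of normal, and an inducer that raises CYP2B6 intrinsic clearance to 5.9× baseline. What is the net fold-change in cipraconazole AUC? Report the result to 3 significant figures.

CYP2D6: 0.68 × 0.32 = 0.2176
CYP2B6: 0.15 × 5.9 = 0.885
Other: 0.17 (unchanged)
CL_new/CL_old = 0.2176 + 0.885 + 0.17 = 1.2726.
AUC ∝ 1/CL: fold-change = 1 / 1.2726 = 0.786.

0.786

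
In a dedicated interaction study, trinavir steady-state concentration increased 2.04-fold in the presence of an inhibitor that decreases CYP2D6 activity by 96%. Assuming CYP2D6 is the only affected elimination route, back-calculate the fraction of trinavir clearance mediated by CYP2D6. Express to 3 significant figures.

CL'/CL = 1 / 2.04 = 0.4902
0.04·fm + (1 − fm) = 0.4902
fm = (0.4902 − 1) / (0.04 − 1) = 0.531

0.531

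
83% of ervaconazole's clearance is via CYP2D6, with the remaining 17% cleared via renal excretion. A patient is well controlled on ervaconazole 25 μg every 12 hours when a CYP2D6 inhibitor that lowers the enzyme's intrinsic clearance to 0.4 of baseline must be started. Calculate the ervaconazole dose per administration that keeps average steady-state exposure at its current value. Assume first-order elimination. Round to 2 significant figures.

13 μg

The CYP2D6 pathway (83% of clearance) is reduced to 0.4× activity: 0.83 × 0.4 = 0.332.
Non-CYP routes (17%) are unchanged.
Relative clearance = 0.332 + 0.17 = 0.502.
To maintain the same steady-state level, dose must scale with clearance: new dose = 25 × 0.502 = 13 μg.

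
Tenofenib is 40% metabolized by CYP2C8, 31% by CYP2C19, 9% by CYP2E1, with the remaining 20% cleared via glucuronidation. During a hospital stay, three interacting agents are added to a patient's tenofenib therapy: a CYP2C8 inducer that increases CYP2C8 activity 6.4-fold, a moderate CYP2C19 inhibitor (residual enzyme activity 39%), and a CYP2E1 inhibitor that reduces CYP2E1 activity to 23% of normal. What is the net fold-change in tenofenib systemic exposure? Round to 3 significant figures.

0.345

The CYP2C8 pathway (40% of clearance) increases to 6.4× activity: 0.4 × 6.4 = 2.56.
The CYP2C19 pathway (31% of clearance) falls to 0.39× activity: 0.31 × 0.39 = 0.1209.
The CYP2E1 pathway (9% of clearance) falls to 0.23× activity: 0.09 × 0.23 = 0.0207.
The remaining 20% of clearance is unaffected.
Relative clearance = 2.56 + 0.1209 + 0.0207 + 0.2 = 2.9016.
Systemic exposure ∝ 1/CL: fold-change = 1 / 2.9016 = 0.345.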